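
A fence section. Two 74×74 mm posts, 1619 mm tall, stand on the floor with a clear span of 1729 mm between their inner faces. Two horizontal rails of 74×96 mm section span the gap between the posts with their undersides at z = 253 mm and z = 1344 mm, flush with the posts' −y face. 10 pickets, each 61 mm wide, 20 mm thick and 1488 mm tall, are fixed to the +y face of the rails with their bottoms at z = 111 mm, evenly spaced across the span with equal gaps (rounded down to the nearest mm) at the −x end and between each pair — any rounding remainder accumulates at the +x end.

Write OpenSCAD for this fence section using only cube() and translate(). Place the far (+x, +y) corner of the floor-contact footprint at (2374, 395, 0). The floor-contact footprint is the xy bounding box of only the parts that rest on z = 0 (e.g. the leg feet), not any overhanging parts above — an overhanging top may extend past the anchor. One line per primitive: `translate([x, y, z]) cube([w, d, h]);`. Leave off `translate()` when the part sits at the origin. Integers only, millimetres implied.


translate([497, 321, 0]) cube([74, 74, 1619]);
translate([2300, 321, 0]) cube([74, 74, 1619]);
translate([571, 321, 253]) cube([1729, 74, 96]);
translate([571, 321, 1344]) cube([1729, 74, 96]);
translate([672, 395, 111]) cube([61, 20, 1488]);
translate([834, 395, 111]) cube([61, 20, 1488]);
translate([996, 395, 111]) cube([61, 20, 1488]);
translate([1158, 395, 111]) cube([61, 20, 1488]);
translate([1320, 395, 111]) cube([61, 20, 1488]);
translate([1482, 395, 111]) cube([61, 20, 1488]);
translate([1644, 395, 111]) cube([61, 20, 1488]);
translate([1806, 395, 111]) cube([61, 20, 1488]);
translate([1968, 395, 111]) cube([61, 20, 1488]);
translate([2130, 395, 111]) cube([61, 20, 1488]);


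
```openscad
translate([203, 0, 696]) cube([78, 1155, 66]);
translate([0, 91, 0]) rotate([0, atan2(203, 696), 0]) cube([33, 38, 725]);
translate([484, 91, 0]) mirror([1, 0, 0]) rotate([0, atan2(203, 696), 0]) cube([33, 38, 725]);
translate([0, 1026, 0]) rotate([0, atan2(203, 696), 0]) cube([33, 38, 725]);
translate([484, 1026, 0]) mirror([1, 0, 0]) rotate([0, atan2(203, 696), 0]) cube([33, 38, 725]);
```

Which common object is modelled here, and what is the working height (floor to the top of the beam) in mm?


A sawhorse. The overall height is 762 mm.

A beam across two mirrored pairs of raked legs — a sawhorse. The beam's underside is at z = 696 (matching the legs' vertical rise in atan2(203, 696)) and the beam is 66 mm tall, so its top is at 696 + 66 = 762 mm. The raked legs top out at the beam's underside, so that is the highest point.


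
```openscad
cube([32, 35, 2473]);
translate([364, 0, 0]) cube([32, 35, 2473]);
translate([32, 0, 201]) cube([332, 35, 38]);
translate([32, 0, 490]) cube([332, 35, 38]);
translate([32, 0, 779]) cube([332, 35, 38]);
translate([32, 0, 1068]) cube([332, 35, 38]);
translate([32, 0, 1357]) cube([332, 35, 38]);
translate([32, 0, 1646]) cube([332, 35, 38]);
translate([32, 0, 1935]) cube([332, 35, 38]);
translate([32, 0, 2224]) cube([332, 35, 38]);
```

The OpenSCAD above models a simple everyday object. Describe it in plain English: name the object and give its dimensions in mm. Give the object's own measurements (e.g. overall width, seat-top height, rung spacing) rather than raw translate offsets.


A straight ladder. Two 32×35 mm vertical rails, 2473 mm tall, stand 396 mm apart (outside-to-outside) with their front faces coplanar on the −y side. 8 rungs, each 35 mm deep and 38 mm tall, span between the inner faces of the rails, front faces flush with the rails. The lowest rung's underside is at z = 201 mm and rungs are spaced 289 mm apart (underside to underside).


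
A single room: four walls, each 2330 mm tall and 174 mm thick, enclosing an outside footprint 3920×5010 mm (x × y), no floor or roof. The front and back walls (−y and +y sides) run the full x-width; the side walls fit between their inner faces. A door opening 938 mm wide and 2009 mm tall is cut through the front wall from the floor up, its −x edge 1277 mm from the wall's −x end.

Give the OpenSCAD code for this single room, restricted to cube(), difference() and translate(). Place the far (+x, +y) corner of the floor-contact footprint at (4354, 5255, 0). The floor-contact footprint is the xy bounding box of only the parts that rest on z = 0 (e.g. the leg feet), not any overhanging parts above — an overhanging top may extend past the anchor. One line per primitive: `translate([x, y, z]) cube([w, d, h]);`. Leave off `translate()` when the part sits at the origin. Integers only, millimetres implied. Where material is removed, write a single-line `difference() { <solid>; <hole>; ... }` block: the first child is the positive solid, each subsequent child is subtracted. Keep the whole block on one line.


difference() { translate([434, 245, 0]) cube([3920, 174, 2330]); translate([1711, 245, 0]) cube([938, 174, 2009]); }
translate([434, 5081, 0]) cube([3920, 174, 2330]);
translate([434, 419, 0]) cube([174, 4662, 2330]);
translate([4180, 419, 0]) cube([174, 4662, 2330]);


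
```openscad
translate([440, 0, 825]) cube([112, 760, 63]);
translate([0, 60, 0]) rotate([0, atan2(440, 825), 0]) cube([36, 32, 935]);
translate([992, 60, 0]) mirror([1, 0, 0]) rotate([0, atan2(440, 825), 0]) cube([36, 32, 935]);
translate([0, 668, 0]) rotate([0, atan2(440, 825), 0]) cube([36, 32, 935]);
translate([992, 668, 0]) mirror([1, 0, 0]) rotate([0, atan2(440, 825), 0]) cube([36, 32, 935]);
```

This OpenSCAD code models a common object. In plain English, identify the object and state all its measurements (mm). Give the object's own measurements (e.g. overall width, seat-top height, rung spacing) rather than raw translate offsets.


A sawhorse. A 112×760×63 mm beam (x, y, z) sits on two A-frame leg pairs. Each pair is two raked legs of 36×32 mm section (32 mm along y) splaying symmetrically in x. Each leg rises 825 mm vertically over 440 mm of horizontal reach and is 935 mm long along its own axis. Every leg's outer bottom edge rests on the floor and its outer top edge meets a bottom edge of the beam — the left legs (tilting toward +x) meet the beam's −x bottom edge, the right legs (their mirror images, tilting toward −x) meet its +x bottom edge — so the leg tops tuck under the beam, the beam's underside is 825 mm above the floor, and the feet are 992 mm apart outside-to-outside with the beam centred between them. The two leg pairs are set in 60 mm from either end of the beam.


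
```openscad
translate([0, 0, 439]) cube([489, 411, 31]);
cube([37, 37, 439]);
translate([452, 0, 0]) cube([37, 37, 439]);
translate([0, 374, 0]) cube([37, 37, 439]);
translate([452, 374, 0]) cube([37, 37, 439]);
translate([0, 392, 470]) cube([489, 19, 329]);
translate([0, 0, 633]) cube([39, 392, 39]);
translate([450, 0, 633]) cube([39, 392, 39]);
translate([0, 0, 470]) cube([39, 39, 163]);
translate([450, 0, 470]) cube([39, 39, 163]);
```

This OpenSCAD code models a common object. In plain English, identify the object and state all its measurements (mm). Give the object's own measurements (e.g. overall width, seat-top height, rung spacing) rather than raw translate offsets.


A chair. The seat is a 489×411×31 mm slab with its top at z = 470 mm, on four 37×37 mm corner legs (flush with the seat edges, standing on z = 0). A flat backrest 19 mm thick, 329 mm tall, spans the full seat width and rises from the seat top along its +y edge, rear face flush with the rear of the seat. Two armrests of 39×39 mm section run along each side from the seat's front edge to the front of the backrest, top faces 202 mm above the seat top and outer faces flush with the seat's x-edges; a 39×39 mm post under the front of each armrest stands on the seat at the front corner.


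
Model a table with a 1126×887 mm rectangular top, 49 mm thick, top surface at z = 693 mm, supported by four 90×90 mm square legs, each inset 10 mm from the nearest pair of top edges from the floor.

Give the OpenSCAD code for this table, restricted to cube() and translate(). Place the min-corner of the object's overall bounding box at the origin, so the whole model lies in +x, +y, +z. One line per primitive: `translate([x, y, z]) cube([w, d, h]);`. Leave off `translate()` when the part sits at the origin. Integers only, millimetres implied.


translate([0, 0, 644]) cube([1126, 887, 49]);
translate([10, 10, 0]) cube([90, 90, 644]);
translate([1026, 10, 0]) cube([90, 90, 644]);
translate([10, 787, 0]) cube([90, 90, 644]);
translate([1026, 787, 0]) cube([90, 90, 644]);


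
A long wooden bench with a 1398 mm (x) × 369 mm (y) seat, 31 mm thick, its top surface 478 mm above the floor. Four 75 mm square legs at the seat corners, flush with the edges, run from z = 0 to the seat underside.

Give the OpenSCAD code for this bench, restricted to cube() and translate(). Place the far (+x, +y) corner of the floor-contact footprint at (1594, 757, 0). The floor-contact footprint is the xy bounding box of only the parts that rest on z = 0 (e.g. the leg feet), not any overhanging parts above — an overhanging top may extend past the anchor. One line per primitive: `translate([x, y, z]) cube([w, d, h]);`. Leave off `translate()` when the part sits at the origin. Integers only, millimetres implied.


// leg_h = 478 − 31 = 447
translate([196, 388, 447]) cube([1398, 369, 31]);
translate([196, 388, 0]) cube([75, 75, 447]);
translate([196, 682, 0]) cube([75, 75, 447]);
translate([1519, 388, 0]) cube([75, 75, 447]);
translate([1519, 682, 0]) cube([75, 75, 447]);


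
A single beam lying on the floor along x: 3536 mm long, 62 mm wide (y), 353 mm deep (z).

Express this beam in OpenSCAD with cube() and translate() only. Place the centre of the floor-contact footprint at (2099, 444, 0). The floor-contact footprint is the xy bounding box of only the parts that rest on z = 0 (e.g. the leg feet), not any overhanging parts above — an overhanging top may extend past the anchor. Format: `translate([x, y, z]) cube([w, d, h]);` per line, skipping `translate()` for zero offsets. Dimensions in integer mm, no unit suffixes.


translate([331, 413, 0]) cube([3536, 62, 353]);


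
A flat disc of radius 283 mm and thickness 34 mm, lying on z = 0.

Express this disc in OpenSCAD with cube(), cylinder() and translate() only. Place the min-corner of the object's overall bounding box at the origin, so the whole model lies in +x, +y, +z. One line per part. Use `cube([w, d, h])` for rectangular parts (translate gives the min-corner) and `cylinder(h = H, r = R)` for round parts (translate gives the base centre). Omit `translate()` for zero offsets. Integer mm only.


translate([283, 283, 0]) cylinder(h = 34, r = 283);


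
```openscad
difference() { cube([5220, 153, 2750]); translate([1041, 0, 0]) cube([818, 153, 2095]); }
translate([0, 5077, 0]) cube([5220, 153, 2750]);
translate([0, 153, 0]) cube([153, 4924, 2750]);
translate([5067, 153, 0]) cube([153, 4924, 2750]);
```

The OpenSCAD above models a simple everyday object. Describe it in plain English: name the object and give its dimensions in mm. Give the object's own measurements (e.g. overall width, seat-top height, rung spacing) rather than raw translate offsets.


A single room: four walls, each 2750 mm tall and 153 mm thick, enclosing an outside footprint 5220×5230 mm (x × y), no floor or roof. The front and back walls (−y and +y sides) run the full x-width; the side walls fit between their inner faces. A door opening 818 mm wide and 2095 mm tall is cut through the front wall from the floor up, its −x edge 1041 mm from the wall's −x end.


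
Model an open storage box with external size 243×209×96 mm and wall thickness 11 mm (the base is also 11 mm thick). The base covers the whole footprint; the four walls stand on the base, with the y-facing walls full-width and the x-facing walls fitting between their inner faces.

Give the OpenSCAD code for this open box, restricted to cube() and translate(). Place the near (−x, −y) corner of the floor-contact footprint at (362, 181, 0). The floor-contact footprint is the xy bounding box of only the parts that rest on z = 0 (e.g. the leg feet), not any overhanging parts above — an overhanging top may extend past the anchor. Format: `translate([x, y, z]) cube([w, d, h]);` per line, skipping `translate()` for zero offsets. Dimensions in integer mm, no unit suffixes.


translate([362, 181, 0]) cube([243, 209, 11]);
translate([362, 181, 11]) cube([243, 11, 85]);
translate([362, 379, 11]) cube([243, 11, 85]);
translate([362, 192, 11]) cube([11, 187, 85]);
translate([594, 192, 11]) cube([11, 187, 85]);


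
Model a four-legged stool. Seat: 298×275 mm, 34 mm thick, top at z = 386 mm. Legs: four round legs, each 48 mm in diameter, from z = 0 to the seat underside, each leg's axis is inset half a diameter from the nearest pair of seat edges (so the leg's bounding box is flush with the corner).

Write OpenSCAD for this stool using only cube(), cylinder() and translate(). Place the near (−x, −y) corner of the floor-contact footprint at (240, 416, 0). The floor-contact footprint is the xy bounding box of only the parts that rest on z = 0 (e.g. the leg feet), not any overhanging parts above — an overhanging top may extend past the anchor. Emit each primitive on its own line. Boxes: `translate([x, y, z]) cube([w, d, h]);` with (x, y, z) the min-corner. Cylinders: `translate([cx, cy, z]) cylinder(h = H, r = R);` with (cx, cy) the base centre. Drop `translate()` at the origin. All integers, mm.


translate([240, 416, 352]) cube([298, 275, 34]);
translate([264, 440, 0]) cylinder(h = 352, r = 24);
translate([514, 440, 0]) cylinder(h = 352, r = 24);
translate([264, 667, 0]) cylinder(h = 352, r = 24);
translate([514, 667, 0]) cylinder(h = 352, r = 24);


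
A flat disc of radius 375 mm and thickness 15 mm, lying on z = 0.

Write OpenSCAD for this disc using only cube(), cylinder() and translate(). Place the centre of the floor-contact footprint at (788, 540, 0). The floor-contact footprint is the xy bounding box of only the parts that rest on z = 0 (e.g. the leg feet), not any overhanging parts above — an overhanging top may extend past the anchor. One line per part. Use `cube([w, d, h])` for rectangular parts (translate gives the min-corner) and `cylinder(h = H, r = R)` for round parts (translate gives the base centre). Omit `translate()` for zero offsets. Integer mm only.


translate([788, 540, 0]) cylinder(h = 15, r = 375);


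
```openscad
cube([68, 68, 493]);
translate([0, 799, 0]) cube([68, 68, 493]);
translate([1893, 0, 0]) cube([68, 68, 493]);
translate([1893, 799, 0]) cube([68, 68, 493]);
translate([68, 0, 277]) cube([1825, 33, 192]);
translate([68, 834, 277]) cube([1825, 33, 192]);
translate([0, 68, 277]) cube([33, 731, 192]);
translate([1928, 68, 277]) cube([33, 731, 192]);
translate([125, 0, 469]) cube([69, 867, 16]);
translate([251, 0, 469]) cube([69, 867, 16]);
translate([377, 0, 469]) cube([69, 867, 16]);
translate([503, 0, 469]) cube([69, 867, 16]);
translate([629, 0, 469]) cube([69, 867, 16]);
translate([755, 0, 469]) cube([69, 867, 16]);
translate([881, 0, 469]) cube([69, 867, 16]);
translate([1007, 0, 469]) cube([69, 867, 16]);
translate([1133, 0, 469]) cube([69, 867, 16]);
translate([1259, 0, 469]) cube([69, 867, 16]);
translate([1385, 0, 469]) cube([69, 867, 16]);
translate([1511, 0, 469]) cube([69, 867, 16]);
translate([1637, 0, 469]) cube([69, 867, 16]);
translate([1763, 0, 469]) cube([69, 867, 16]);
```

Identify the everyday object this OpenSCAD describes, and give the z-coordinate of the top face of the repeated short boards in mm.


A bed frame. The slat-top height is 485 mm.

Four posts, four rails, and a row of slats — a bed frame. Slats sit on the rails at z = 277 + 192 = 469; with slat thickness 16, the top is 485 mm.


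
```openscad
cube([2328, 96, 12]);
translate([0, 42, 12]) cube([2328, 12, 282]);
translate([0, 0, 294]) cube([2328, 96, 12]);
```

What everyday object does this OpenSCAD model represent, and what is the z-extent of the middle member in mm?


An I-beam. The web height is 282 mm.

Two wide flanges with a thin centred web — an I-beam. Overall 306 mm minus two 12 mm flanges gives a web of 306 − 2·12 = 282 mm.


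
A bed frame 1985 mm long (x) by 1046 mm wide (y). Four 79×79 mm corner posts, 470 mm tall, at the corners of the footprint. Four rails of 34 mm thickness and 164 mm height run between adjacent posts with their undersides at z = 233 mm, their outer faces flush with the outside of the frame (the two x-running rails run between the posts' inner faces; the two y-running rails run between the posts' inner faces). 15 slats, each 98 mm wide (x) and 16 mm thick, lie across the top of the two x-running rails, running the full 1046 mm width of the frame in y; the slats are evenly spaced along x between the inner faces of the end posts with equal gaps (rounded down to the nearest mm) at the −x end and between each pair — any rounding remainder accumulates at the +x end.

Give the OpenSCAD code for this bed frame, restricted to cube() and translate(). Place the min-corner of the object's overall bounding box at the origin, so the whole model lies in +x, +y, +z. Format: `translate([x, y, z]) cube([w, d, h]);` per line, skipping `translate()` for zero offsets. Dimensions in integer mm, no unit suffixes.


// slat z = rail_z + rail_h = 233 + 164 = 397
// slat gap = ⌊(1827 − 15·98) / 16⌋ = 22
cube([79, 79, 470]);
translate([0, 967, 0]) cube([79, 79, 470]);
translate([1906, 0, 0]) cube([79, 79, 470]);
translate([1906, 967, 0]) cube([79, 79, 470]);
translate([79, 0, 233]) cube([1827, 34, 164]);
translate([79, 1012, 233]) cube([1827, 34, 164]);
translate([0, 79, 233]) cube([34, 888, 164]);
translate([1951, 79, 233]) cube([34, 888, 164]);
translate([101, 0, 397]) cube([98, 1046, 16]);
translate([221, 0, 397]) cube([98, 1046, 16]);
translate([341, 0, 397]) cube([98, 1046, 16]);
translate([461, 0, 397]) cube([98, 1046, 16]);
translate([581, 0, 397]) cube([98, 1046, 16]);
translate([701, 0, 397]) cube([98, 1046, 16]);
translate([821, 0, 397]) cube([98, 1046, 16]);
translate([941, 0, 397]) cube([98, 1046, 16]);
translate([1061, 0, 397]) cube([98, 1046, 16]);
translate([1181, 0, 397]) cube([98, 1046, 16]);
translate([1301, 0, 397]) cube([98, 1046, 16]);
translate([1421, 0, 397]) cube([98, 1046, 16]);
translate([1541, 0, 397]) cube([98, 1046, 16]);
translate([1661, 0, 397]) cube([98, 1046, 16]);
translate([1781, 0, 397]) cube([98, 1046, 16]);


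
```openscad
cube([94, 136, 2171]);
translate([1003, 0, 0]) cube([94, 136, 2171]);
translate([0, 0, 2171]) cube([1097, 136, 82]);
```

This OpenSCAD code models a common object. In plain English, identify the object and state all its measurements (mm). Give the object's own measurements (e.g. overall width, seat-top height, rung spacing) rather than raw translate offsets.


A door frame. The clear opening is 909 mm wide and 2171 mm high. Two 94 mm wide jambs, 136 mm deep, stand either side of the opening from the floor to the top of the opening. A 82 mm thick head sits across the top of both jambs, spanning the full outside width of the frame.


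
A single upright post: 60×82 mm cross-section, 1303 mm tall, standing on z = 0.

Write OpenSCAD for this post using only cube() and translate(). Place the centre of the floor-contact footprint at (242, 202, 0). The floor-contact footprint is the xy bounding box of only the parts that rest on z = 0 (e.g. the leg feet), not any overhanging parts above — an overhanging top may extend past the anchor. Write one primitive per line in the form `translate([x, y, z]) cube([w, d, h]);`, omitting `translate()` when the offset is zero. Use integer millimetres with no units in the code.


translate([212, 161, 0]) cube([60, 82, 1303]);


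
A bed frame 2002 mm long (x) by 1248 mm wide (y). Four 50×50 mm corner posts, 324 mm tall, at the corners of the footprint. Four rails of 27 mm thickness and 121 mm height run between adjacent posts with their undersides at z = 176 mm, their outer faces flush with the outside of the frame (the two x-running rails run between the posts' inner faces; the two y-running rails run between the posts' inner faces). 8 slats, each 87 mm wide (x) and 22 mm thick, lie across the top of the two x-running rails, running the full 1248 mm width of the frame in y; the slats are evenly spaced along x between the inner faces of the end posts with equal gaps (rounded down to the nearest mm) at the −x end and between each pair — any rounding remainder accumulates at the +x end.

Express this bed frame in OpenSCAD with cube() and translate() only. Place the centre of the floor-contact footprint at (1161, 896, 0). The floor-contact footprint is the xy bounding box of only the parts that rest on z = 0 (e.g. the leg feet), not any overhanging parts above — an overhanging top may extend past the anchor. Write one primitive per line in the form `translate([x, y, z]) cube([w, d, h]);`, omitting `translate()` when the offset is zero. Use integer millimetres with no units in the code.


translate([160, 272, 0]) cube([50, 50, 324]);
translate([160, 1470, 0]) cube([50, 50, 324]);
translate([2112, 272, 0]) cube([50, 50, 324]);
translate([2112, 1470, 0]) cube([50, 50, 324]);
translate([210, 272, 176]) cube([1902, 27, 121]);
translate([210, 1493, 176]) cube([1902, 27, 121]);
translate([160, 322, 176]) cube([27, 1148, 121]);
translate([2135, 322, 176]) cube([27, 1148, 121]);
translate([344, 272, 297]) cube([87, 1248, 22]);
translate([565, 272, 297]) cube([87, 1248, 22]);
translate([786, 272, 297]) cube([87, 1248, 22]);
translate([1007, 272, 297]) cube([87, 1248, 22]);
translate([1228, 272, 297]) cube([87, 1248, 22]);
translate([1449, 272, 297]) cube([87, 1248, 22]);
translate([1670, 272, 297]) cube([87, 1248, 22]);
translate([1891, 272, 297]) cube([87, 1248, 22]);


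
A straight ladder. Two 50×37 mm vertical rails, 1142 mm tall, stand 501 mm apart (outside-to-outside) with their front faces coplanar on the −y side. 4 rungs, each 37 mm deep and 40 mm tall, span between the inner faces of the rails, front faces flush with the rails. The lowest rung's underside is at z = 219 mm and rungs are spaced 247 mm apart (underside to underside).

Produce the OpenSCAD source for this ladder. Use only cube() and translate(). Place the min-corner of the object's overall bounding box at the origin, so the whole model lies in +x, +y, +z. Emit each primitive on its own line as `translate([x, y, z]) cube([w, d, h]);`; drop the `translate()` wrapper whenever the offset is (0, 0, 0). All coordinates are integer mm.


cube([50, 37, 1142]);
translate([451, 0, 0]) cube([50, 37, 1142]);
translate([50, 0, 219]) cube([401, 37, 40]);
translate([50, 0, 466]) cube([401, 37, 40]);
translate([50, 0, 713]) cube([401, 37, 40]);
translate([50, 0, 960]) cube([401, 37, 40]);


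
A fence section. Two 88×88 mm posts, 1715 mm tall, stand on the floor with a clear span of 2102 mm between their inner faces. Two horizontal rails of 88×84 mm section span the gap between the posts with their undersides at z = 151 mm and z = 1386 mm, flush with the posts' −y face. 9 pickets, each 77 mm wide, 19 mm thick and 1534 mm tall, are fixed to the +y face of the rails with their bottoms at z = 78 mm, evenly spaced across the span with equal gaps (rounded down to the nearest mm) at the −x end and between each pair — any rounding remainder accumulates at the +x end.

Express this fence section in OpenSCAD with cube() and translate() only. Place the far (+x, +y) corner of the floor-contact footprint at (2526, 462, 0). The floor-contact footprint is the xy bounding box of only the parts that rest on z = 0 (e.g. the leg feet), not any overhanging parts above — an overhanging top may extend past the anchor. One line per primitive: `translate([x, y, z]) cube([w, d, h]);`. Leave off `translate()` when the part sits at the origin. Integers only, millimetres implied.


translate([248, 374, 0]) cube([88, 88, 1715]);
translate([2438, 374, 0]) cube([88, 88, 1715]);
translate([336, 374, 151]) cube([2102, 88, 84]);
translate([336, 374, 1386]) cube([2102, 88, 84]);
translate([476, 462, 78]) cube([77, 19, 1534]);
translate([693, 462, 78]) cube([77, 19, 1534]);
translate([910, 462, 78]) cube([77, 19, 1534]);
translate([1127, 462, 78]) cube([77, 19, 1534]);
translate([1344, 462, 78]) cube([77, 19, 1534]);
translate([1561, 462, 78]) cube([77, 19, 1534]);
translate([1778, 462, 78]) cube([77, 19, 1534]);
translate([1995, 462, 78]) cube([77, 19, 1534]);
translate([2212, 462, 78]) cube([77, 19, 1534]);


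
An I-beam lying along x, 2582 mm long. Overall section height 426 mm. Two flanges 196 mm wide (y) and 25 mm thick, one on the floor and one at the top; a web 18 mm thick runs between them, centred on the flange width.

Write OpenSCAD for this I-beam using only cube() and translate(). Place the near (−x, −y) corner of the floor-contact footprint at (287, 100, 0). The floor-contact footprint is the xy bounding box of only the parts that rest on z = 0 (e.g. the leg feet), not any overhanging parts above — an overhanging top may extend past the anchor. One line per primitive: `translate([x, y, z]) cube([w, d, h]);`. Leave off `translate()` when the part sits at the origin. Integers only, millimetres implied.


translate([287, 100, 0]) cube([2582, 196, 25]);
translate([287, 189, 25]) cube([2582, 18, 376]);
translate([287, 100, 401]) cube([2582, 196, 25]);


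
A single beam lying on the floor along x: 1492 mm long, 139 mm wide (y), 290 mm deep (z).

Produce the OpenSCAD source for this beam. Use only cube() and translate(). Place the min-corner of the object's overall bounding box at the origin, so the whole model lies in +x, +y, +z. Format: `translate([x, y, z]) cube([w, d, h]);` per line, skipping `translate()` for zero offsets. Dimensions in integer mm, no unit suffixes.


cube([1492, 139, 290]);


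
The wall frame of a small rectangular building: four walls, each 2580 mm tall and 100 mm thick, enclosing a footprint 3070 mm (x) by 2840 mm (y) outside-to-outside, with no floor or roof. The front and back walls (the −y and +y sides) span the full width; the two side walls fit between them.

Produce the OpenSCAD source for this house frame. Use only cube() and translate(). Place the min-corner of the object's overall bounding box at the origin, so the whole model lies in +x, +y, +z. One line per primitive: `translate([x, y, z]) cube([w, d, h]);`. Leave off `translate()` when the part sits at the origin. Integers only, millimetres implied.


cube([3070, 100, 2580]);
translate([0, 2740, 0]) cube([3070, 100, 2580]);
translate([0, 100, 0]) cube([100, 2640, 2580]);
translate([2970, 100, 0]) cube([100, 2640, 2580]);


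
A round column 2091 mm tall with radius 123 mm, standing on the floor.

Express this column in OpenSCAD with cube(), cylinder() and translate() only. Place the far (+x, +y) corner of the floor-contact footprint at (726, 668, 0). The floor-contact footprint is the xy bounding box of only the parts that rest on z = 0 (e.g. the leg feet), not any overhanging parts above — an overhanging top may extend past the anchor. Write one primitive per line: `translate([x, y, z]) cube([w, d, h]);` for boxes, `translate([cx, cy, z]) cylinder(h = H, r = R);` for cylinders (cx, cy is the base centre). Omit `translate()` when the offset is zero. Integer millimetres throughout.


translate([603, 545, 0]) cylinder(h = 2091, r = 123);


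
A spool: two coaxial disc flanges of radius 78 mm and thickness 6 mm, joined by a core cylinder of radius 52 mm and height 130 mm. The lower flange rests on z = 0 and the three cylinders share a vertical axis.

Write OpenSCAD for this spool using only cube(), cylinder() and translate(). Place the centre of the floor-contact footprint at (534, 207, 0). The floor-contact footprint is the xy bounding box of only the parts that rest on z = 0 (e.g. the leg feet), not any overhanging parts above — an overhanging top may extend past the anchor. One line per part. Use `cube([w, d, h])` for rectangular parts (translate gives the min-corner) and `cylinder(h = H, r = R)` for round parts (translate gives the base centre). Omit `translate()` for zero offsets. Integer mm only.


translate([534, 207, 0]) cylinder(h = 6, r = 78);
translate([534, 207, 6]) cylinder(h = 130, r = 52);
translate([534, 207, 136]) cylinder(h = 6, r = 78);


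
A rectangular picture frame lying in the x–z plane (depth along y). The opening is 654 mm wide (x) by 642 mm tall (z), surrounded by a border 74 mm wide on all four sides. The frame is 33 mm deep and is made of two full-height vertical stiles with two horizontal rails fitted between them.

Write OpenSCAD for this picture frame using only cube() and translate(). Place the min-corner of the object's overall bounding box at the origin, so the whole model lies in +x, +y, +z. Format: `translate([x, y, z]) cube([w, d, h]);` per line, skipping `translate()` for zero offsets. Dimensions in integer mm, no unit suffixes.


cube([74, 33, 790]);
translate([728, 0, 0]) cube([74, 33, 790]);
translate([74, 0, 0]) cube([654, 33, 74]);
translate([74, 0, 716]) cube([654, 33, 74]);


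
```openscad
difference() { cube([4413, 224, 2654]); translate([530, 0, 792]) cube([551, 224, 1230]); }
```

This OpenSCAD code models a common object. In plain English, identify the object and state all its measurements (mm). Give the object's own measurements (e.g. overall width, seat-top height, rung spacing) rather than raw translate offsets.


A wall 4413 mm long (x), 224 mm thick (y), 2654 mm tall, with a rectangular window opening cut through it. The opening is 551 mm wide and 1230 mm tall; its sill is at z = 792 mm and its near (−x) edge is 530 mm from the wall's −x end. The opening passes through the full wall thickness.


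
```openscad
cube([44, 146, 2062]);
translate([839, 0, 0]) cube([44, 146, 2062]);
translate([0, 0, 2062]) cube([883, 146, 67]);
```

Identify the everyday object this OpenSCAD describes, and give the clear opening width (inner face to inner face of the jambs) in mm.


A door frame. The clear opening width is 795 mm.

Two 2062 mm tall posts with a header on top — a door frame. The left jamb is 44 mm wide at x = 0; the right jamb starts at x = 839. The clear opening is 839 − 44 = 795 mm.


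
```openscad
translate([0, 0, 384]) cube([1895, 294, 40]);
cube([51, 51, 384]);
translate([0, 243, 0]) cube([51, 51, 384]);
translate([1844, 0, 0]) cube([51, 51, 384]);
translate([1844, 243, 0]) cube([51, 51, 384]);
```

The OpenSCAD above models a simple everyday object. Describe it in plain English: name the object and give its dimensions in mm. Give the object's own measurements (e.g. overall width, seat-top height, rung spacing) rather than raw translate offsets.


A bench: a 1895×294 mm seat slab, 40 mm thick, top at z = 424 mm, on four 51×51 mm square legs flush with the seat corners and standing on z = 0.


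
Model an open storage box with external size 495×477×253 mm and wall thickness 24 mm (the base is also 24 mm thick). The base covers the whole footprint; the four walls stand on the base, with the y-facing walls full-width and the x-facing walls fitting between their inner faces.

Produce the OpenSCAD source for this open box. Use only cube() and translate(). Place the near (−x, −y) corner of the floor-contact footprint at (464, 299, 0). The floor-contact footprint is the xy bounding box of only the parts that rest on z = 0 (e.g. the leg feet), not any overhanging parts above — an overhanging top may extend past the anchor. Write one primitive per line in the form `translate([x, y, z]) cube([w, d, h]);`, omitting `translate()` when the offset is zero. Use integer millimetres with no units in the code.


translate([464, 299, 0]) cube([495, 477, 24]);
translate([464, 299, 24]) cube([495, 24, 229]);
translate([464, 752, 24]) cube([495, 24, 229]);
translate([464, 323, 24]) cube([24, 429, 229]);
translate([935, 323, 24]) cube([24, 429, 229]);


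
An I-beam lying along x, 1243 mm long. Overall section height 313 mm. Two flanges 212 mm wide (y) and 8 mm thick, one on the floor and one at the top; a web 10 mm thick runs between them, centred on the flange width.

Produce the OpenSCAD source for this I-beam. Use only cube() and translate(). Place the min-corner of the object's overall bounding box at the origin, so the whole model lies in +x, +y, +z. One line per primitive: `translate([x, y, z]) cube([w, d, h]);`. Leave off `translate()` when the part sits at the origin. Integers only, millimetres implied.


cube([1243, 212, 8]);
translate([0, 101, 8]) cube([1243, 10, 297]);
translate([0, 0, 305]) cube([1243, 212, 8]);


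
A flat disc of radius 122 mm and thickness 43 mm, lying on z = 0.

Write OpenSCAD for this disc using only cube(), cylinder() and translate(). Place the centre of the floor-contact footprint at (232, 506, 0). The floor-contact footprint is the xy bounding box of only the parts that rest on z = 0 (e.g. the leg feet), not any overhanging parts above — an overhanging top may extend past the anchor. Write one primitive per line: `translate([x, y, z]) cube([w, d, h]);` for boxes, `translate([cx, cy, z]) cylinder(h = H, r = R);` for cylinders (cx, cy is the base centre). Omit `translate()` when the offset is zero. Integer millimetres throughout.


translate([232, 506, 0]) cylinder(h = 43, r = 122);


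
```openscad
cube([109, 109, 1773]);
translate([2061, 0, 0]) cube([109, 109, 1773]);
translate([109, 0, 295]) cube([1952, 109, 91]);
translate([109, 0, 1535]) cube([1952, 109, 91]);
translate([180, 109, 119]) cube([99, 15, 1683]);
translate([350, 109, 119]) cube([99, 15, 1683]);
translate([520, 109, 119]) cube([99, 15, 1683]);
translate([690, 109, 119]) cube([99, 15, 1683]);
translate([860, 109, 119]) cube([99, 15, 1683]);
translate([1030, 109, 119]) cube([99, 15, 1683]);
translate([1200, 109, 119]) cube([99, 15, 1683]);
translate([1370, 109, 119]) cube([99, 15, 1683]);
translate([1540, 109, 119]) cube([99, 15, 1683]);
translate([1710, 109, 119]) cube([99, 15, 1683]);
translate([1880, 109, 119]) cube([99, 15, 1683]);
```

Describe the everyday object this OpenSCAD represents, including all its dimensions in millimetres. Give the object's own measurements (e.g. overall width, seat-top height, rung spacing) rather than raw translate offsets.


A fence section. Two 109×109 mm posts, 1773 mm tall, stand on the floor with a clear span of 1952 mm between their inner faces. Two horizontal rails of 109×91 mm section span the gap between the posts with their undersides at z = 295 mm and z = 1535 mm, flush with the posts' −y face. 11 pickets, each 99 mm wide, 15 mm thick and 1683 mm tall, are fixed to the +y face of the rails with their bottoms at z = 119 mm, spaced across the span with a 71 mm gap after the −x post and between neighbouring pickets, with 82 mm left before the +x post.


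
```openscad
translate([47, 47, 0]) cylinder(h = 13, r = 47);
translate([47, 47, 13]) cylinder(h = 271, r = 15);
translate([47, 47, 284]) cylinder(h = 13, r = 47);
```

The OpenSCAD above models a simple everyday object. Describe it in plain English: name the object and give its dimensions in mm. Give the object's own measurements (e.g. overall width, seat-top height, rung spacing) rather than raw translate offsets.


A spool: two coaxial disc flanges of radius 47 mm and thickness 13 mm, joined by a core cylinder of radius 15 mm and height 271 mm. The lower flange rests on z = 0 and the three cylinders share a vertical axis.


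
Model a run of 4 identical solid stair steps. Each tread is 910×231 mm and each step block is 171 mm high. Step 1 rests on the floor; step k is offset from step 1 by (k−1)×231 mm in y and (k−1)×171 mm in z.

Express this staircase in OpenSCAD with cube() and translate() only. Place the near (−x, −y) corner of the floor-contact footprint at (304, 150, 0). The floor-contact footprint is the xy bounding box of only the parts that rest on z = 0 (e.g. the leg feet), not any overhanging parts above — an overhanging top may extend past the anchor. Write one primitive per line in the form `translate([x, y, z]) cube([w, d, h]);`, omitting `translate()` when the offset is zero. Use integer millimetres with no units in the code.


translate([304, 150, 0]) cube([910, 231, 171]);
translate([304, 381, 171]) cube([910, 231, 171]);
translate([304, 612, 342]) cube([910, 231, 171]);
translate([304, 843, 513]) cube([910, 231, 171]);


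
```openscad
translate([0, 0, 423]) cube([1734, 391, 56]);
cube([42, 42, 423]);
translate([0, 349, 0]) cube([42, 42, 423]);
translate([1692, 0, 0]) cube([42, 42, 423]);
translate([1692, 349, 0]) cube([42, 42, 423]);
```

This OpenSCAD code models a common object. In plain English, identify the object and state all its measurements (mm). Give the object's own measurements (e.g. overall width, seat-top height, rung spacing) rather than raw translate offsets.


A bench: a 1734×391 mm seat slab, 56 mm thick, top at z = 479 mm, on four 42×42 mm square legs flush with the seat corners and standing on z = 0.


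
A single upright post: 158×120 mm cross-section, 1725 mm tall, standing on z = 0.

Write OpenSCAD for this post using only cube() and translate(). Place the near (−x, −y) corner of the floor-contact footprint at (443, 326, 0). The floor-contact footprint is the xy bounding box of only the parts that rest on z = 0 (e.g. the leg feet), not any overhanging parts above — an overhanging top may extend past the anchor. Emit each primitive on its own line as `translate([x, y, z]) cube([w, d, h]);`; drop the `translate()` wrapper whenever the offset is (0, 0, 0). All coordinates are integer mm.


translate([443, 326, 0]) cube([158, 120, 1725]);


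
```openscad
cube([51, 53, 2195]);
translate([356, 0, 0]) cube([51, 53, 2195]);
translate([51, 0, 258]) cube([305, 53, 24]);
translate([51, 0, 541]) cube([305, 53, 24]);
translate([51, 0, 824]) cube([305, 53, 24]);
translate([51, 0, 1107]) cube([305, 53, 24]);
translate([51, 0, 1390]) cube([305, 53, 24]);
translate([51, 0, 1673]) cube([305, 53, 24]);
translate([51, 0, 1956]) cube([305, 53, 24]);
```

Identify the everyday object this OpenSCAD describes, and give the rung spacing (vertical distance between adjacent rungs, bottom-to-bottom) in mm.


A ladder. The rung spacing is 283 mm.

Two tall 51×53 posts with 7 short bars between them — a ladder. Adjacent rungs sit at z = 258 and z = 541, so the spacing is 541 − 258 = 283 mm.


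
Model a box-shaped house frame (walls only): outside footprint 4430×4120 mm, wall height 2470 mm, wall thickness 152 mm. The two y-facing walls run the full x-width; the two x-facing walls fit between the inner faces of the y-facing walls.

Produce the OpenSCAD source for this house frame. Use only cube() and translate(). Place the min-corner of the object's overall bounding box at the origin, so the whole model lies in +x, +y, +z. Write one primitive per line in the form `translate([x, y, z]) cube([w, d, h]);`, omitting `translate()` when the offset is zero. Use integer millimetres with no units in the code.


cube([4430, 152, 2470]);
translate([0, 3968, 0]) cube([4430, 152, 2470]);
translate([0, 152, 0]) cube([152, 3816, 2470]);
translate([4278, 152, 0]) cube([152, 3816, 2470]);


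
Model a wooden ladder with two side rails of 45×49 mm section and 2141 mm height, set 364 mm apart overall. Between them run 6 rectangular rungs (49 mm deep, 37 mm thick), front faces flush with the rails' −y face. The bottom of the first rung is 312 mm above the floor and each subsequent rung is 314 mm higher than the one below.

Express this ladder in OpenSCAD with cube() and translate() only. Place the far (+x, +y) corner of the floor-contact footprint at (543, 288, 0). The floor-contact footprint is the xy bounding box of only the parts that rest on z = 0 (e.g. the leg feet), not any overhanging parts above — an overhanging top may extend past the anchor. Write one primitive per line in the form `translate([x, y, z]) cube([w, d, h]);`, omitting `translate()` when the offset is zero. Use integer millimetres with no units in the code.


translate([179, 239, 0]) cube([45, 49, 2141]);
translate([498, 239, 0]) cube([45, 49, 2141]);
translate([224, 239, 312]) cube([274, 49, 37]);
translate([224, 239, 626]) cube([274, 49, 37]);
translate([224, 239, 940]) cube([274, 49, 37]);
translate([224, 239, 1254]) cube([274, 49, 37]);
translate([224, 239, 1568]) cube([274, 49, 37]);
translate([224, 239, 1882]) cube([274, 49, 37]);
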